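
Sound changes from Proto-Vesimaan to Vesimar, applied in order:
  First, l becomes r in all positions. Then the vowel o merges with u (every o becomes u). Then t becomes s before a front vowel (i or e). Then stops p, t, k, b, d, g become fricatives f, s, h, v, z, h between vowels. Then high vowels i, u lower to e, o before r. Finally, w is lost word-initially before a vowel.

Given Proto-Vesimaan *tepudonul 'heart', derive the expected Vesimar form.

Vesimar: start from *tepudonul.
  rule 1 (unconditioned shift): tepudonul → tepudonur
  rule 2 (vowel merger): tepudonur → tepudunur
  rule 3 (palatalisation): tepudunur → sepudunur
  rule 4 (intervocalic lenition): sepudunur → sefuzunur
  rule 5 (pre-rhotic lowering): sefuzunur → sefuzunor
  rule 6: no change — sefuzunor
  ⇒ Vesimar sefuzunor

sefuzunor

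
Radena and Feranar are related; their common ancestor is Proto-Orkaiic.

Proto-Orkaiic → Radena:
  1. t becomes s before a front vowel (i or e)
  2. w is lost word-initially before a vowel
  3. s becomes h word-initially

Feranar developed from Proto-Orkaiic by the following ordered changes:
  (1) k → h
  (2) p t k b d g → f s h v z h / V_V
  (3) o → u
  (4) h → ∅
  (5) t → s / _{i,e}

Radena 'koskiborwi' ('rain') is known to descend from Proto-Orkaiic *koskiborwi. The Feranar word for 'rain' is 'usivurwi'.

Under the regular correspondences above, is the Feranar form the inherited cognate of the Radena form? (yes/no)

yes

Derive the expected Feranar reflex of *koskiborwi:
Feranar: *koskiborwi
  koskiborwi → hoshiborwi   [unconditioned shift]
  hoshiborwi → hoshivorwi   [intervocalic lenition]
  hoshivorwi → hushivurwi   [vowel merger]
  hushivurwi → usivurwi   [h-loss]
  usivurwi (rule 5 does not apply)
  giving Feranar usivurwi.
Feranar 'usivurwi' matches the regular reflex exactly, so the pair is cognate.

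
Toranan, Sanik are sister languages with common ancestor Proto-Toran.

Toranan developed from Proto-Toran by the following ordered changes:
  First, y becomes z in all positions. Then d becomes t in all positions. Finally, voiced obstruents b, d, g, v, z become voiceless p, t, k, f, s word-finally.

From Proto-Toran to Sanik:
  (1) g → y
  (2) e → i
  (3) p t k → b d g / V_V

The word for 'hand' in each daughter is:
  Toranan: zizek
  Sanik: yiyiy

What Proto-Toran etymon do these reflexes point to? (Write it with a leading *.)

Position 3: Toranan has z, Sanik has y. Taking the neighbouring segments as reconstructed: Toranan z could go back to *z or *y; Sanik y could go back to *g or *y — the one source consistent with every daughter is *y.
Position 5: Toranan has k, Sanik has y. Taking the neighbouring segments as reconstructed: Toranan k could go back to *k or *g; Sanik y could go back to *g or *y — the one source consistent with every daughter is *g.
Continuing position by position gives *yiyeg; check it forward:
Toranan: *yiyeg
  yiyeg → zizeg   [unconditioned shift]
  zizeg (rule 2 does not apply)
  zizeg → zizek   [final devoicing]
  giving Toranan zizek.
Sanik: *yiyeg
  yiyeg → yiyey   [unconditioned shift]
  yiyey → yiyiy   [vowel merger]
  yiyiy (rule 3 does not apply)
  giving Sanik yiyiy.
*yiyeg is the unique common source.

*yiyeg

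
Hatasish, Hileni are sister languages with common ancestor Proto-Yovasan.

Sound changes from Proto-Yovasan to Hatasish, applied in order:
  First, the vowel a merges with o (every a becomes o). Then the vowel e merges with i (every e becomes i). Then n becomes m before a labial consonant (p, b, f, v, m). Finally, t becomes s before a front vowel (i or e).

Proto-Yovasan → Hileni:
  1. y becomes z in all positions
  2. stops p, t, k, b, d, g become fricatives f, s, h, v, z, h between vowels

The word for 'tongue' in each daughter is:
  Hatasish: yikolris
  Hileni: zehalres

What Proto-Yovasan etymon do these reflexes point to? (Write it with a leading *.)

*yekalres

Position 3: Hatasish has k, Hileni has h. Hatasish preserves k here (none of its changes turn any other segment into k), so the proto-segment is *k.
Position 4: Hatasish has o, Hileni has a. Hileni preserves a here (none of its changes turn any other segment into a), so the proto-segment is *a.
Position 1: Hatasish has y, Hileni has z. Hatasish preserves y here (none of its changes turn any other segment into y), so the proto-segment is *y.
Verify the candidate proto-form against each daughter:
Hatasish: *yekalres
  yekalres → yekolres   [vowel merger]
  yekolres → yikolris   [vowel merger]
  yikolris (rule 3 does not apply)
  yikolris (rule 4 does not apply)
  giving Hatasish yikolris.
Hileni: start from *yekalres.
  rule 1 (unconditioned shift): yekalres → zekalres
  rule 2 (intervocalic lenition): zekalres → zehalres
  ⇒ Hileni zehalres
No other proto-form is consistent with every reflex, so the reconstruction is *yekalres.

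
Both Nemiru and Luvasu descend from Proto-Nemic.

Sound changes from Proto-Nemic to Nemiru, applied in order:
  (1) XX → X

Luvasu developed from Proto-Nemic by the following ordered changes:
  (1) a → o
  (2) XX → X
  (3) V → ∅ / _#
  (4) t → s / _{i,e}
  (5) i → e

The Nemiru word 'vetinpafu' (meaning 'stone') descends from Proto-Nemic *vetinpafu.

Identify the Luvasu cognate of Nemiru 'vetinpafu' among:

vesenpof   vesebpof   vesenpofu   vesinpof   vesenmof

vesenpof

Luvasu: start from *vetinpafu.
  rule 1 (vowel merger): vetinpafu → vetinpofu
  rule 2: no change — vetinpofu
  rule 3 (apocope): vetinpofu → vetinpof
  rule 4 (palatalisation): vetinpof → vesinpof
  rule 5 (vowel merger): vesinpof → vesenpof
  ⇒ Luvasu vesenpof
Only 'vesenpof' matches the regular Luvasu development of *vetinpafu.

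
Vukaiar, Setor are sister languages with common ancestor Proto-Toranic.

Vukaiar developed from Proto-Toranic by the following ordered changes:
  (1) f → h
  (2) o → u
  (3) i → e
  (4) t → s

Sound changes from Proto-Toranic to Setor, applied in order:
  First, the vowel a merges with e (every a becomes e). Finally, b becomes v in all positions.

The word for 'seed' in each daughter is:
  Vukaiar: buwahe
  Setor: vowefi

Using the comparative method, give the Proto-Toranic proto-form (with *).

*bowafi

Position 6: Vukaiar has e, Setor has i. Setor preserves i here (none of its changes turn any other segment into i), so the proto-segment is *i.
Position 1: Vukaiar has b, Setor has v. Vukaiar preserves b here (none of its changes turn any other segment into b), so the proto-segment is *b.
Verify the candidate proto-form against each daughter:
Vukaiar: start from *bowafi.
  rule 1 (unconditioned shift): bowafi → bowahi
  rule 2 (vowel merger): bowahi → buwahi
  rule 3 (vowel merger): buwahi → buwahe
  rule 4: no change — buwahe
  ⇒ Vukaiar buwahe
Setor: *bowafi
  bowafi → bowefi   [vowel merger]
  bowefi → vowefi   [unconditioned shift]
  giving Setor vowefi.
No other proto-form is consistent with every reflex, so the reconstruction is *bowafi.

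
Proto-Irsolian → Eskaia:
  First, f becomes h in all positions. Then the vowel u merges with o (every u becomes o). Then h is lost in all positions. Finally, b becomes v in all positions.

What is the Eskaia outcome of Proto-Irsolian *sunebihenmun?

sonevienmon

Eskaia: *sunebihenmun > sonebihenmon > sonebienmon > sonevienmon  (by vowel merger, h-loss, unconditioned shift)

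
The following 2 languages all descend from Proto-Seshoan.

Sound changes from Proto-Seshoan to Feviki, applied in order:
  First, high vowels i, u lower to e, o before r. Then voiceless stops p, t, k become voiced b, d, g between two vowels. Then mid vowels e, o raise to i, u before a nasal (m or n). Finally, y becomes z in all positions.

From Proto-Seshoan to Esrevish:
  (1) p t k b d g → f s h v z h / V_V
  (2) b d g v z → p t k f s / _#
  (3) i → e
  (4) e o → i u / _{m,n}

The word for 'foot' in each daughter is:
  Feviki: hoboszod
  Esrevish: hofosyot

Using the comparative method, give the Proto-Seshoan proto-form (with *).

*hoposyod

Position 3: Feviki has b, Esrevish has f. Taking the neighbouring segments as reconstructed: Feviki b could go back to *p or *b; Esrevish f could go back to *p or *f — the one source consistent with every daughter is *p.
Position 8: Feviki has d, Esrevish has t. Taking the neighbouring segments as reconstructed: Feviki d can only go back to *d; Esrevish t could go back to *t or *d — the one source consistent with every daughter is *d.
Position 6: Feviki has z, Esrevish has y. Esrevish preserves y here (none of its changes turn any other segment into y), so the proto-segment is *y.
The remaining positions agree across the daughters. Check the candidate against every language:
Feviki: *hoposyod
  hoposyod (rule 1 does not apply)
  hoposyod → hobosyod   [intervocalic voicing]
  hobosyod (rule 3 does not apply)
  hobosyod → hoboszod   [unconditioned shift]
  giving Feviki hoboszod.
Esrevish: start from *hoposyod.
  rule 1 (intervocalic lenition): hoposyod → hofosyod
  rule 2 (final devoicing): hofosyod → hofosyot
  rule 3: no change — hofosyot
  rule 4: no change — hofosyot
  ⇒ Esrevish hofosyot
*hoposyod is the unique common source.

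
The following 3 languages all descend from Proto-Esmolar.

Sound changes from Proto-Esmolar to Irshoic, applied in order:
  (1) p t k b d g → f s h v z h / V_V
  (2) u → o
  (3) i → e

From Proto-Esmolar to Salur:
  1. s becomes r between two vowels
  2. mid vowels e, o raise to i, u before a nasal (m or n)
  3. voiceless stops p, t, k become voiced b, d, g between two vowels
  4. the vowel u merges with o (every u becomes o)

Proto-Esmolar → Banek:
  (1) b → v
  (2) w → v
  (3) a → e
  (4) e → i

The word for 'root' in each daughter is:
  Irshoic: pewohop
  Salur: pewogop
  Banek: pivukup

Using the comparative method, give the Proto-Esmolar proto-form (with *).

Position 5: Irshoic has h, Salur has g, Banek has k. Banek preserves k here (none of its changes turn any other segment into k), so the proto-segment is *k.
Position 2: Irshoic has e, Salur has e, Banek has i. Salur preserves e here (none of its changes turn any other segment into e), so the proto-segment is *e.
This points to *pewukup. Verify forward in each daughter:
Irshoic: start from *pewukup.
  rule 1 (intervocalic lenition): pewukup → pewuhup
  rule 2 (vowel merger): pewuhup → pewohop
  rule 3: no change — pewohop
  ⇒ Irshoic pewohop
Salur: *pewukup > pewugup > pewogop  (by intervocalic voicing, vowel merger)
Banek: *pewukup > pevukup > pivukup  (by unconditioned shift, vowel merger)
No other proto-form is consistent with every reflex, so the reconstruction is *pewukup.

*pewukup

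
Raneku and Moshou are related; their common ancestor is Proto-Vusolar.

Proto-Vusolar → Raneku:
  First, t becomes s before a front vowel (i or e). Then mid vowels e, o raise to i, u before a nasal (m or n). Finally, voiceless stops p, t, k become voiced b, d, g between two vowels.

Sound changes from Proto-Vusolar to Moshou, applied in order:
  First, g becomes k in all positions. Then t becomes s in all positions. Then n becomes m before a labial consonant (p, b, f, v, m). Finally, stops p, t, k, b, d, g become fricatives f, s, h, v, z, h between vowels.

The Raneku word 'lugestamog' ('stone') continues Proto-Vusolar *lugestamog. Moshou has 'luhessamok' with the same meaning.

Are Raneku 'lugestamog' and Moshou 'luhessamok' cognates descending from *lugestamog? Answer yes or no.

yes

Derive the expected Moshou reflex of *lugestamog:
Moshou: *lugestamog > lukestamok > lukessamok > luhessamok  (by unconditioned shift, unconditioned shift, intervocalic lenition)
Moshou 'luhessamok' matches the regular reflex exactly, so the pair is cognate.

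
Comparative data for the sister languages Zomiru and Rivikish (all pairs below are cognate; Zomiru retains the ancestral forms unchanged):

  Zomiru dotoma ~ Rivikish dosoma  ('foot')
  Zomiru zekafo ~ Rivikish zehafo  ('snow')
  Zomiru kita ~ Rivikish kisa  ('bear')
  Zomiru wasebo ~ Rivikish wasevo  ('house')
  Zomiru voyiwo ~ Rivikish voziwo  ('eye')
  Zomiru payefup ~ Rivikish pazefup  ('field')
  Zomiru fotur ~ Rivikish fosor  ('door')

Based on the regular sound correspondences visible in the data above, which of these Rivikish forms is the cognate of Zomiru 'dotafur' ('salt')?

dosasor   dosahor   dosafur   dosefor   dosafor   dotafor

dosafor

kita ~ kisa — Zomiru t corresponds to Rivikish s between vowels (before a back vowel).
fotur ~ fosor — Zomiru u corresponds to Rivikish o after a consonant, before r.
Applying these to Zomiru 'dotafur':
  dotafur → dosafur   (t→s between vowels (before a back vowel))
  dosafur → dosafor   (u→o after a consonant, before r)
So the Rivikish cognate is 'dosafor'.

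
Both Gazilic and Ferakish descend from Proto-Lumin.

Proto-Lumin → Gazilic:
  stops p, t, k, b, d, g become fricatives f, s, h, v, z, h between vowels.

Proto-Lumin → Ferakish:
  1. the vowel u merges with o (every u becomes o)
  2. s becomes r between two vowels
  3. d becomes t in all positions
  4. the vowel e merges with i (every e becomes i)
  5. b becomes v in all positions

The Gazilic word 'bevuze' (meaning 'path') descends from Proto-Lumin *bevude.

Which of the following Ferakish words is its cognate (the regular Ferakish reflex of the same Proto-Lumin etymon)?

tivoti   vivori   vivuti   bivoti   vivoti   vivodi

vivoti

Ferakish: start from *bevude.
  rule 1 (vowel merger): bevude → bevode
  rule 2: no change — bevode
  rule 3 (unconditioned shift): bevode → bevote
  rule 4 (vowel merger): bevote → bivoti
  rule 5 (unconditioned shift): bivoti → vivoti
  ⇒ Ferakish vivoti
Among the options, 'vivoti' alone shows every Ferakish change applied in order.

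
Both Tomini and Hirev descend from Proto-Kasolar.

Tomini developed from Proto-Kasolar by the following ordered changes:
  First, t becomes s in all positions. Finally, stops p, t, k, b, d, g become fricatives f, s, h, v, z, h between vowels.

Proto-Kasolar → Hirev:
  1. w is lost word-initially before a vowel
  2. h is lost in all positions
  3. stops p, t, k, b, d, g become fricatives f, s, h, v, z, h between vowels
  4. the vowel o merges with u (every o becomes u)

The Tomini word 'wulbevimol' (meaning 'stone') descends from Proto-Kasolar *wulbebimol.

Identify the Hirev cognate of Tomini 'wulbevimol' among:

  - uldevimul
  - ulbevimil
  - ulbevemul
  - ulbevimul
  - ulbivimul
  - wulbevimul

Hirev: *wulbebimol
  wulbebimol → ulbebimol   [glide loss]
  ulbebimol (rule 2 does not apply)
  ulbebimol → ulbevimol   [intervocalic lenition]
  ulbevimol → ulbevimul   [vowel merger]
  giving Hirev ulbevimul.
Among the options, 'ulbevimul' alone shows every Hirev change applied in order.

ulbevimul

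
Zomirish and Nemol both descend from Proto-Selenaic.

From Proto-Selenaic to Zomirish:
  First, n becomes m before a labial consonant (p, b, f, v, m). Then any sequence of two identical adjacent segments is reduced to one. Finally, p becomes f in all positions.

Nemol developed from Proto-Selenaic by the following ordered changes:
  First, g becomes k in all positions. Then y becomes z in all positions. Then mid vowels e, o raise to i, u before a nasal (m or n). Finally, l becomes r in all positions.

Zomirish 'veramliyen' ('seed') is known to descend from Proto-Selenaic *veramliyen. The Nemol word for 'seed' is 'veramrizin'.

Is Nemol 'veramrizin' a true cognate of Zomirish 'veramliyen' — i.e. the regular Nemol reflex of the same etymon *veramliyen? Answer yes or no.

yes

Derive the expected Nemol reflex of *veramliyen:
Nemol: *veramliyen
  veramliyen (rule 1 does not apply)
  veramliyen → veramlizen   [unconditioned shift]
  veramlizen → veramlizin   [pre-nasal raising]
  veramlizin → veramrizin   [unconditioned shift]
  giving Nemol veramrizin.
Nemol 'veramrizin' matches the regular reflex exactly, so the pair is cognate.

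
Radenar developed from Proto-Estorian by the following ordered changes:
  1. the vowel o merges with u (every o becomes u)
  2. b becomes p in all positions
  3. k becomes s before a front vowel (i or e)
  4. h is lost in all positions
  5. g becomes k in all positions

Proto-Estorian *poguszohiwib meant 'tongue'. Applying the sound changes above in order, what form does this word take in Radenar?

pukuszuiwip

Radenar: *poguszohiwib > puguszuhiwib > puguszuhiwip > puguszuiwip > pukuszuiwip  (by vowel merger, unconditioned shift, h-loss, unconditioned shift)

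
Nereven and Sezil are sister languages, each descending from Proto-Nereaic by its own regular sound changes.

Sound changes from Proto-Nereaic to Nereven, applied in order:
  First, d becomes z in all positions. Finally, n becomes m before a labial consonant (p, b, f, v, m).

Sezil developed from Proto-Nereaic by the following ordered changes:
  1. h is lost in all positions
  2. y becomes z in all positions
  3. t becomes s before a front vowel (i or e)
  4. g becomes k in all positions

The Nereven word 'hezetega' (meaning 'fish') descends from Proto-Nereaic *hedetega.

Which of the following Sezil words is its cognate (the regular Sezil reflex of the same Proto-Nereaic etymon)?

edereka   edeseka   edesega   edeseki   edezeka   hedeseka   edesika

edeseka

Sezil: start from *hedetega.
  rule 1 (h-loss): hedetega → edetega
  rule 2: no change — edetega
  rule 3 (palatalisation): edetega → edesega
  rule 4 (unconditioned shift): edesega → edeseka
  ⇒ Sezil edeseka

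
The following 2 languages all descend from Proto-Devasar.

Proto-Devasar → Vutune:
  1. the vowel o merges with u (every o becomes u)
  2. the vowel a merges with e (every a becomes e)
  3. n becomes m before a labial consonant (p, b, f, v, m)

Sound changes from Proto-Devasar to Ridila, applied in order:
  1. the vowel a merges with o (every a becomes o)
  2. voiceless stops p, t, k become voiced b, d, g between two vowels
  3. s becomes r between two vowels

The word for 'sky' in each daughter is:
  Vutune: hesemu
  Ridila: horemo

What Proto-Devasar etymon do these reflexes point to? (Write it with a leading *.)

Position 6: Vutune has u, Ridila has o. Taking the neighbouring segments as reconstructed: Vutune u could go back to *o or *u; Ridila o could go back to *a or *o — the one source consistent with every daughter is *o.
Position 2: Vutune has e, Ridila has o. Taking the neighbouring segments as reconstructed: Vutune e could go back to *a or *e; Ridila o could go back to *a or *o — the one source consistent with every daughter is *a.
This points to *hasemo. Verify forward in each daughter:
Vutune: start from *hasemo.
  rule 1 (vowel merger): hasemo → hasemu
  rule 2 (vowel merger): hasemu → hesemu
  rule 3: no change — hesemu
  ⇒ Vutune hesemu
Ridila: *hasemo
  hasemo → hosemo   [vowel merger]
  hosemo (rule 2 does not apply)
  hosemo → horemo   [rhotacism]
  giving Ridila horemo.
Only *hasemo yields all of Vutune hesemu, Ridila horemo.

*hasemo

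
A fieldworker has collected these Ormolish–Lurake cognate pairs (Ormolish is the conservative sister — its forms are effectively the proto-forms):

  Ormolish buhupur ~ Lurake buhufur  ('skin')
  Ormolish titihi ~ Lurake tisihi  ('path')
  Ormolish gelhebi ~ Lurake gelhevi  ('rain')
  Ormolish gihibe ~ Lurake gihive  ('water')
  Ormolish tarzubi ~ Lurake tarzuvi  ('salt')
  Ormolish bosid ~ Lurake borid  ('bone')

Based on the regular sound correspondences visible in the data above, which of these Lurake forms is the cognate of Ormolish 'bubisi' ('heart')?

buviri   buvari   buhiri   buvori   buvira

gelhebi ~ gelhevi, tarzubi ~ tarzuvi — Ormolish b corresponds to Lurake v between vowels (before a front vowel).
bosid ~ borid — Ormolish s corresponds to Lurake r between vowels (before a front vowel).
Applying these to Ormolish 'bubisi':
  bubisi → buvisi   (b→v between vowels (before a front vowel))
  buvisi → buviri   (s→r between vowels (before a front vowel))
So the Lurake cognate is 'buviri'.

buviri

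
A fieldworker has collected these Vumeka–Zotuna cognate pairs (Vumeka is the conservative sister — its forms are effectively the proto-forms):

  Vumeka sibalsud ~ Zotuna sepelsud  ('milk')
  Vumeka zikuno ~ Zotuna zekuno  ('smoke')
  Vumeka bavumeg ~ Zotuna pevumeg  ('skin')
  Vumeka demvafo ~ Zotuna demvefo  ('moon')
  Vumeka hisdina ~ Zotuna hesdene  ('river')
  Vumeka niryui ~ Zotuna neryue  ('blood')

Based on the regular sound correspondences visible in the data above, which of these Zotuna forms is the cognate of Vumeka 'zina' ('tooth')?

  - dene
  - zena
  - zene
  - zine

hisdina ~ hesdene — Vumeka i corresponds to Zotuna e after a consonant, before a nasal.
hisdina ~ hesdene — Vumeka a corresponds to Zotuna e word-finally.
Applying these to Vumeka 'zina':
  zina → zena   (i→e after a consonant, before a nasal)
  zena → zene   (a→e word-finally)
So the Zotuna cognate is 'zene'.

zene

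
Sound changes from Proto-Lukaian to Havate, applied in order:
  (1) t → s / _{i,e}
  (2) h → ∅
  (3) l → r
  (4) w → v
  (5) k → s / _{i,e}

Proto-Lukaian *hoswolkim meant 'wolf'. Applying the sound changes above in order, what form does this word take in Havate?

Havate: *hoswolkim
  hoswolkim (rule 1 does not apply)
  hoswolkim → oswolkim   [h-loss]
  oswolkim → osworkim   [unconditioned shift]
  osworkim → osvorkim   [unconditioned shift]
  osvorkim → osvorsim   [palatalisation]
  giving Havate osvorsim.

osvorsim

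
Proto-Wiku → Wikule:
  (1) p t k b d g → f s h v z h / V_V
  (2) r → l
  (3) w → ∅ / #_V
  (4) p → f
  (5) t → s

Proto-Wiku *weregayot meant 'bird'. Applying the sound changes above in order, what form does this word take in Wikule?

elehayos

Wikule: start from *weregayot.
  rule 1 (intervocalic lenition): weregayot → werehayot
  rule 2 (unconditioned shift): werehayot → welehayot
  rule 3 (glide loss): welehayot → elehayot
  rule 4: no change — elehayot
  rule 5 (unconditioned shift): elehayot → elehayos
  ⇒ Wikule elehayos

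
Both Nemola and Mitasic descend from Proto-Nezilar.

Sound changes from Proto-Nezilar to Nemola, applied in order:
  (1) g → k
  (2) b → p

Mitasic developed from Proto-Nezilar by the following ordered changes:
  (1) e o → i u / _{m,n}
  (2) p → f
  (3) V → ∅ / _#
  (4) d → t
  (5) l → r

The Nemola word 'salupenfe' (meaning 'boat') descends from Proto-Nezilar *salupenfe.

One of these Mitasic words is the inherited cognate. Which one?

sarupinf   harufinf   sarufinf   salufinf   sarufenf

Mitasic: *salupenfe > salupinfe > salufinfe > salufinf > sarufinf  (by pre-nasal raising, unconditioned shift, apocope, unconditioned shift)
The other candidates each miss or misapply at least one Mitasic change.

sarufinf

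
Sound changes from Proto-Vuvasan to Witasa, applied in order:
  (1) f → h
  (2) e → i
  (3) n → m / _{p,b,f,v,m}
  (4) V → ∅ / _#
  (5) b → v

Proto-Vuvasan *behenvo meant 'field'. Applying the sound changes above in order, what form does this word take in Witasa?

vihimv

Witasa: start from *behenvo.
  rule 1: no change — behenvo
  rule 2 (vowel merger): behenvo → bihinvo
  rule 3 (nasal place assimilation): bihinvo → bihimvo
  rule 4 (apocope): bihimvo → bihimv
  rule 5 (unconditioned shift): bihimv → vihimv
  ⇒ Witasa vihimv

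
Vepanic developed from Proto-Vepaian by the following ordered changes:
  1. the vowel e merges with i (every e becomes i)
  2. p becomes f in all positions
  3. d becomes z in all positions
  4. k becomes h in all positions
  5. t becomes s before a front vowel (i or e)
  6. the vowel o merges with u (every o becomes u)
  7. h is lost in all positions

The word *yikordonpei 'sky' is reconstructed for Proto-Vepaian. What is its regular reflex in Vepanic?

Vepanic: *yikordonpei > yikordonpii > yikordonfii > yikorzonfii > yihorzonfii > yihurzunfii > yiurzunfii  (by vowel merger, unconditioned shift, unconditioned shift, unconditioned shift, vowel merger, h-loss)

yiurzunfii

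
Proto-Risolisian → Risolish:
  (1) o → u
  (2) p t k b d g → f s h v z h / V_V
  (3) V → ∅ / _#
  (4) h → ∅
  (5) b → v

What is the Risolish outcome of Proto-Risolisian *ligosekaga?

Risolish: *ligosekaga > ligusekaga > lihusehaha > lihusehah > liusea  (by vowel merger, intervocalic lenition, apocope, h-loss)

liusea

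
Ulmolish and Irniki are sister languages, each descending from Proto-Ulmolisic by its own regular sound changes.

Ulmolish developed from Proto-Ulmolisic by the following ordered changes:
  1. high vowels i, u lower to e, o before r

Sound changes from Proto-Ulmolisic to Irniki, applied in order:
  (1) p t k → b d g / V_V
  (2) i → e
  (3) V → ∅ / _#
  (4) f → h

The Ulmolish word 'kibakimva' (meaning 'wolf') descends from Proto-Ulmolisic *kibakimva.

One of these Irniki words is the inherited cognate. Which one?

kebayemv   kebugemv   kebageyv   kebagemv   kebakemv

Irniki: *kibakimva
  kibakimva → kibagimva   [intervocalic voicing]
  kibagimva → kebagemva   [vowel merger]
  kebagemva → kebagemv   [apocope]
  kebagemv (rule 4 does not apply)
  giving Irniki kebagemv.
Only 'kebagemv' matches the regular Irniki development of *kibakimva.

kebagemv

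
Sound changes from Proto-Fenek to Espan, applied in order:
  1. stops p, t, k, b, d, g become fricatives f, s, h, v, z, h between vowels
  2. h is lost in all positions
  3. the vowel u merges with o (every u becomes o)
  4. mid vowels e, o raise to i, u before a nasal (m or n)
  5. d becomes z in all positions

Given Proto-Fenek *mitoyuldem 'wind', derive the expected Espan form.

misoyolzim

Espan: start from *mitoyuldem.
  rule 1 (intervocalic lenition): mitoyuldem → misoyuldem
  rule 2: no change — misoyuldem
  rule 3 (vowel merger): misoyuldem → misoyoldem
  rule 4 (pre-nasal raising): misoyoldem → misoyoldim
  rule 5 (unconditioned shift): misoyoldim → misoyolzim
  ⇒ Espan misoyolzim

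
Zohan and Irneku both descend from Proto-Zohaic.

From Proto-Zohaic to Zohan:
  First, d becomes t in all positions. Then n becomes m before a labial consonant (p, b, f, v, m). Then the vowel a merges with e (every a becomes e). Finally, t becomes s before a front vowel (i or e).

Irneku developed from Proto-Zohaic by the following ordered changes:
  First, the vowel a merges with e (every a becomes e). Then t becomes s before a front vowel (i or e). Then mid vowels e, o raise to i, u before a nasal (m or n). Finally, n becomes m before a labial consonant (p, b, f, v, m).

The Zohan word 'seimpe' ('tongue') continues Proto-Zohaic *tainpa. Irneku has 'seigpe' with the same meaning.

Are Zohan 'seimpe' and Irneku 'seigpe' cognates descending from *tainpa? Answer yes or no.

no

Derive the expected Irneku reflex of *tainpa:
Irneku: *tainpa
  tainpa → teinpe   [vowel merger]
  teinpe → seinpe   [palatalisation]
  seinpe (rule 3 does not apply)
  seinpe → seimpe   [nasal place assimilation]
  giving Irneku seimpe.
The regular Irneku reflex would be 'seimpe', but the attested form is 'seigpe'. The correspondence is irregular, so they are not cognates (the Irneku form has a different source).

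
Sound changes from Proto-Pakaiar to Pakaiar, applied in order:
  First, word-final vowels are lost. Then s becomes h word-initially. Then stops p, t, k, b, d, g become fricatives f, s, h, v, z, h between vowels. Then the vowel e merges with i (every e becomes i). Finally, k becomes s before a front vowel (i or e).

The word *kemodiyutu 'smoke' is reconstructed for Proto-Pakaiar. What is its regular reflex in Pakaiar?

simoziyut

Pakaiar: start from *kemodiyutu.
  rule 1 (apocope): kemodiyutu → kemodiyut
  rule 2: no change — kemodiyut
  rule 3 (intervocalic lenition): kemodiyut → kemoziyut
  rule 4 (vowel merger): kemoziyut → kimoziyut
  rule 5 (palatalisation): kimoziyut → simoziyut
  ⇒ Pakaiar simoziyut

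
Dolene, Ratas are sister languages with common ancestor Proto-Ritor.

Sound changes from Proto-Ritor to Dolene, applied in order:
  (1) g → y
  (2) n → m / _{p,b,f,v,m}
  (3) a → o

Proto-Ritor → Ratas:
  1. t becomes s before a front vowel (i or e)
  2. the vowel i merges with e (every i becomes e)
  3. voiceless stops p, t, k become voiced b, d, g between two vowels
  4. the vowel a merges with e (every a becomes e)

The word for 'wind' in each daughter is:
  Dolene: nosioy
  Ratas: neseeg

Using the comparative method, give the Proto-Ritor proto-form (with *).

*nasiag

Position 4: Dolene has i, Ratas has e. Dolene preserves i here (none of its changes turn any other segment into i), so the proto-segment is *i.
Position 2: Dolene has o, Ratas has e. Taking the neighbouring segments as reconstructed: Dolene o could go back to *a or *o; Ratas e could go back to *a or *e or *i — the one source consistent with every daughter is *a.
Position 6: Dolene has y, Ratas has g. Taking the neighbouring segments as reconstructed: Dolene y could go back to *g or *y; Ratas g can only go back to *g — the one source consistent with every daughter is *g.
Continuing position by position gives *nasiag; check it forward:
Dolene: *nasiag > nasiay > nosioy  (by unconditioned shift, vowel merger)
Ratas: start from *nasiag.
  rule 1: no change — nasiag
  rule 2 (vowel merger): nasiag → naseag
  rule 3: no change — naseag
  rule 4 (vowel merger): naseag → neseeg
  ⇒ Ratas neseeg
No other proto-form is consistent with every reflex, so the reconstruction is *nasiag.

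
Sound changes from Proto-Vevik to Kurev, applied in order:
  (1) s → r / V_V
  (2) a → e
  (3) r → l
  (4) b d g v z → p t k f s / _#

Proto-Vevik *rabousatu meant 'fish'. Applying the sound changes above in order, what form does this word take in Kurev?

lebouletu

Kurev: *rabousatu > rabouratu > rebouretu > lebouletu  (by rhotacism, vowel merger, unconditioned shift)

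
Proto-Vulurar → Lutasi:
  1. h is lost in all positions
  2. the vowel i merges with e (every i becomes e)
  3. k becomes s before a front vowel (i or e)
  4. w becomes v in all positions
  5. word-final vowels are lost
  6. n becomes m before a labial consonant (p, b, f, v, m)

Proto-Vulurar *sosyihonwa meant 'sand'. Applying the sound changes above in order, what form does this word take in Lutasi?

sosyeomv

Lutasi: *sosyihonwa > sosyionwa > sosyeonwa > sosyeonva > sosyeonv > sosyeomv  (by h-loss, vowel merger, unconditioned shift, apocope, nasal place assimilation)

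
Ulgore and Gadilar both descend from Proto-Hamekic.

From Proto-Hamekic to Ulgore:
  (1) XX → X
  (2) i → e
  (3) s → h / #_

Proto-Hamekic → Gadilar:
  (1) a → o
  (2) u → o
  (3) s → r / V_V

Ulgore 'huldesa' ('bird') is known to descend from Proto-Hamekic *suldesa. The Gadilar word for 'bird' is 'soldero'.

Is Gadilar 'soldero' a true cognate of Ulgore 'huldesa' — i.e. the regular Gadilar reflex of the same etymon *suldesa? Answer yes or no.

yes

Derive the expected Gadilar reflex of *suldesa:
Gadilar: *suldesa > suldeso > soldeso > soldero  (by vowel merger, vowel merger, rhotacism)
Gadilar 'soldero' matches the regular reflex exactly, so the pair is cognate.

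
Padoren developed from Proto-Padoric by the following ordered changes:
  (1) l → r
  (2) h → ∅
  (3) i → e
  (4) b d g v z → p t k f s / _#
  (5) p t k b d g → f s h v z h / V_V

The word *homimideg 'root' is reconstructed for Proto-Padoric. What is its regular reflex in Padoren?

Padoren: *homimideg > omimideg > omemedeg > omemedek > omemezek  (by h-loss, vowel merger, final devoicing, intervocalic lenition)

omemezek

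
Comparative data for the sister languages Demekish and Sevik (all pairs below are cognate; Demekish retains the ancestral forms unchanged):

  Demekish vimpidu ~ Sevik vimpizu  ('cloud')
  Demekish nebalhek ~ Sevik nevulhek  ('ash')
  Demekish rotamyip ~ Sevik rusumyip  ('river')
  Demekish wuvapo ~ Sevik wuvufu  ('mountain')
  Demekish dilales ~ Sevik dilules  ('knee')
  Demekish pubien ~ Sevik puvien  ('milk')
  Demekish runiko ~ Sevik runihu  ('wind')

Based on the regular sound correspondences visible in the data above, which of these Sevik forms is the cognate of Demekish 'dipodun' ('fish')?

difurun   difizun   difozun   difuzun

wuvapo ~ wuvufu — Demekish p corresponds to Sevik f between vowels (before a back vowel).
rotamyip ~ rusumyip — Demekish o corresponds to Sevik u after a consonant, before a consonant other than r, m, n, p, b, f, v.
vimpidu ~ vimpizu — Demekish d corresponds to Sevik z between vowels (before a back vowel).
Applying these to Demekish 'dipodun':
  dipodun → difodun   (p→f between vowels (before a back vowel))
  difodun → difudun   (o→u after a consonant, before a consonant other than r, m, n, p, b, f, v)
  difudun → difuzun   (d→z between vowels (before a back vowel))
So the Sevik cognate is 'difuzun'.

difuzun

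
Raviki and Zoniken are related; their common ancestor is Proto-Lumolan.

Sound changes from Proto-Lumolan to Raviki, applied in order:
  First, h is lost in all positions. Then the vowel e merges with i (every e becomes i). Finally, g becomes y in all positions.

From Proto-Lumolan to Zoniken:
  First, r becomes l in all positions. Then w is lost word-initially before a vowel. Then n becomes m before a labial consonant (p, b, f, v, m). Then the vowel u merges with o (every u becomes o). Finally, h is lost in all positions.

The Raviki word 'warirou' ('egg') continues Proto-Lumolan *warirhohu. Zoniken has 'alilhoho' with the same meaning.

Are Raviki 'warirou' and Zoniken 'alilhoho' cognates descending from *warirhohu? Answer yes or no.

Derive the expected Zoniken reflex of *warirhohu:
Zoniken: *warirhohu > walilhohu > alilhohu > alilhoho > aliloo  (by unconditioned shift, glide loss, vowel merger, h-loss)
The regular Zoniken reflex would be 'aliloo', but the attested form is 'alilhoho'. The correspondence is irregular, so they are not cognates (the Zoniken form has a different source).

no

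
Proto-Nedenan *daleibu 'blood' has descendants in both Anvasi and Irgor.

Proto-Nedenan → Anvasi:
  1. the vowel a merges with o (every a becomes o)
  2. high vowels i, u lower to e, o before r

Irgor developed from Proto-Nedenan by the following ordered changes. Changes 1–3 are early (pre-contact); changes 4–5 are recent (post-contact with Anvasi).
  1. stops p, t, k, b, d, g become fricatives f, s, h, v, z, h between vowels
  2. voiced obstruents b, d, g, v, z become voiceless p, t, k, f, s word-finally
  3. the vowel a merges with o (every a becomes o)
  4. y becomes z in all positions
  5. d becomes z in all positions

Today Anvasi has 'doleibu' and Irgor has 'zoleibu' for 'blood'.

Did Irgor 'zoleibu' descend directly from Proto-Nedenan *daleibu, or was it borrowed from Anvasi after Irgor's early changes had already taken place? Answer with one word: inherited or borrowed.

If inherited, *daleibu would pass through all of Irgor's changes:
Irgor: start from *daleibu.
  rule 1 (intervocalic lenition): daleibu → daleivu
  rule 2: no change — daleivu
  rule 3 (vowel merger): daleivu → doleivu
  rule 4: no change — doleivu
  rule 5 (unconditioned shift): doleivu → zoleivu
  ⇒ Irgor zoleivu
If borrowed from Anvasi 'doleibu' after the early changes, it would undergo only the recent ones:
  rule 4 (unconditioned shift): no change (doleibu)
  rule 5 (unconditioned shift): doleibu → zoleibu
  ⇒ as a loan: zoleibu
Irgor 'zoleibu' matches the loan outcome 'zoleibu', not the inherited 'zoleivu' — it skipped the early Irgor changes, so it was borrowed from Anvasi.

borrowed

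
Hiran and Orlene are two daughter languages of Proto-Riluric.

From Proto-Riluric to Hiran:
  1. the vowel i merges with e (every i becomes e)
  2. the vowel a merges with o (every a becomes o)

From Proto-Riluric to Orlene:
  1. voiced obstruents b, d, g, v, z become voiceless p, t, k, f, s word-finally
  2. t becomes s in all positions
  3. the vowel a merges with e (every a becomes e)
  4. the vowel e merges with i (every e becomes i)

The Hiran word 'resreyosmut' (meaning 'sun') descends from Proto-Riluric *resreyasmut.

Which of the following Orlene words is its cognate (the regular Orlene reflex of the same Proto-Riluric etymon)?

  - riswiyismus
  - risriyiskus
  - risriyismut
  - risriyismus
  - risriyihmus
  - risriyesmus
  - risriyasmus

risriyismus

Orlene: *resreyasmut
  resreyasmut (rule 1 does not apply)
  resreyasmut → resreyasmus   [unconditioned shift]
  resreyasmus → resreyesmus   [vowel merger]
  resreyesmus → risriyismus   [vowel merger]
  giving Orlene risriyismus.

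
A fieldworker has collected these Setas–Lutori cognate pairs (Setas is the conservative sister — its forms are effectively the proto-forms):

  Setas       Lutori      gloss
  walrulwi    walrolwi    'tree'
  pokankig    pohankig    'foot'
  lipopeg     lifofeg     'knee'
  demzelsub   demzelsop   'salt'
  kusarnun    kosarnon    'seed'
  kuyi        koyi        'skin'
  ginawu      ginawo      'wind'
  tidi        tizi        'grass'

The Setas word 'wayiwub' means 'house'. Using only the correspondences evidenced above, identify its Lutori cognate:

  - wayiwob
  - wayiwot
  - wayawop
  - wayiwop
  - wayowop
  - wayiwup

wayiwop

demzelsub ~ demzelsop — Setas u corresponds to Lutori o after a consonant, before a labial obstruent.
demzelsub ~ demzelsop — Setas b corresponds to Lutori p word-finally.
Applying these to Setas 'wayiwub':
  wayiwub → wayiwob   (u→o after a consonant, before a labial obstruent)
  wayiwob → wayiwop   (b→p word-finally)
So the Lutori cognate is 'wayiwop'.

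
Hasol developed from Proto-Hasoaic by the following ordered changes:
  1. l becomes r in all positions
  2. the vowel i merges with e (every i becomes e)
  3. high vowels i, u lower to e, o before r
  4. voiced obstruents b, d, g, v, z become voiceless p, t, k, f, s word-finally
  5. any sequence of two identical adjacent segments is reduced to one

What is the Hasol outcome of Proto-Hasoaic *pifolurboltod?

Hasol: start from *pifolurboltod.
  rule 1 (unconditioned shift): pifolurboltod → piforurbortod
  rule 2 (vowel merger): piforurbortod → peforurbortod
  rule 3 (pre-rhotic lowering): peforurbortod → pefororbortod
  rule 4 (final devoicing): pefororbortod → pefororbortot
  rule 5: no change — pefororbortot
  ⇒ Hasol pefororbortot

pefororbortot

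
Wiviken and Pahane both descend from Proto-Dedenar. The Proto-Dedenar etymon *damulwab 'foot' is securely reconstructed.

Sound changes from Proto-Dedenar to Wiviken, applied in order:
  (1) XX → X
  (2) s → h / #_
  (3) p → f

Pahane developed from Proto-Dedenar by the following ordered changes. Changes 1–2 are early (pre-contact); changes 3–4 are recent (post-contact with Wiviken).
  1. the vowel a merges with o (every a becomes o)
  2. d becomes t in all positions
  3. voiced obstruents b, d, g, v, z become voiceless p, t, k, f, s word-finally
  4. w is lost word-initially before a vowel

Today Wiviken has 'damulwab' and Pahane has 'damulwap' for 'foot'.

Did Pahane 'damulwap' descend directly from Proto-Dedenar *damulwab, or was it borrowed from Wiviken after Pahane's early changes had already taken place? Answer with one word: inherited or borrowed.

borrowed

If inherited, *damulwab would pass through all of Pahane's changes:
Pahane: *damulwab > domulwob > tomulwob > tomulwop  (by vowel merger, unconditioned shift, final devoicing)
If borrowed from Wiviken 'damulwab' after the early changes, it would undergo only the recent ones:
  rule 3 (final devoicing): damulwab → damulwap
  rule 4 (glide loss): no change (damulwap)
  ⇒ as a loan: damulwap
Pahane 'damulwap' matches the loan outcome 'damulwap', not the inherited 'tomulwop' — it skipped the early Pahane changes, so it was borrowed from Wiviken.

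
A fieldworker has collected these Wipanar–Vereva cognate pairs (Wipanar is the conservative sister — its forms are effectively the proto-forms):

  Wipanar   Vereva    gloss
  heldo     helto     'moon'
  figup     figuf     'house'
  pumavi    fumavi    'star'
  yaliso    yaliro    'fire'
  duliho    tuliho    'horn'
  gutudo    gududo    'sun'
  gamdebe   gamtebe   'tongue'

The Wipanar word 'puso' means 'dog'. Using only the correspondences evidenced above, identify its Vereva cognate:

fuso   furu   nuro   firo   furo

pumavi ~ fumavi — Wipanar p corresponds to Vereva f word-initially before a back vowel.
yaliso ~ yaliro — Wipanar s corresponds to Vereva r between vowels (before a back vowel).
Applying these to Wipanar 'puso':
  puso → fuso   (p→f word-initially before a back vowel)
  fuso → furo   (s→r between vowels (before a back vowel))
So the Vereva cognate is 'furo'.

furo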